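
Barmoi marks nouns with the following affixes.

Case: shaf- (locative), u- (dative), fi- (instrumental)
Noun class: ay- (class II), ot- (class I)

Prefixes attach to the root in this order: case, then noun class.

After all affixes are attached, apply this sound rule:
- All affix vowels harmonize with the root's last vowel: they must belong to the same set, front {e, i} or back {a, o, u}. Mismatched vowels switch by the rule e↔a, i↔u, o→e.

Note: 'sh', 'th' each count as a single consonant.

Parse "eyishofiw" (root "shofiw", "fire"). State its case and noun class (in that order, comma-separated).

Segment: ay-u-shofiw.
case: u- → dative.
noun class: ay- → class II.

dative, class II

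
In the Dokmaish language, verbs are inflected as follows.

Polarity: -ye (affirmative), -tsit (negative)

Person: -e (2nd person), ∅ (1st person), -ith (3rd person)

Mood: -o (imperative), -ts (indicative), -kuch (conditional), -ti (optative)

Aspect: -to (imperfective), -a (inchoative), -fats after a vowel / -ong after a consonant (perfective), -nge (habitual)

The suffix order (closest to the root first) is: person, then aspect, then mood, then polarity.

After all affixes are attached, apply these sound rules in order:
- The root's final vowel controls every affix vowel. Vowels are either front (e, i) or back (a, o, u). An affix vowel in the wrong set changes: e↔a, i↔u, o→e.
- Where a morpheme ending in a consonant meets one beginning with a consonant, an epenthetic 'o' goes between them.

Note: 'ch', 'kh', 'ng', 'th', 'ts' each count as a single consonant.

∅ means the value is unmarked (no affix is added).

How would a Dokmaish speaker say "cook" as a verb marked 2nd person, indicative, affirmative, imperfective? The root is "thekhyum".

thekhyumatotsoya

Attach person 2nd person -e → thekhyume.
Attach aspect imperfective -to → thekhyumeto.
Attach mood indicative -ts → thekhyumetots.
Attach polarity affirmative -ye → thekhyumetotsye.
Apply vowel harmony: thekhyumetotsye → thekhyumatotsya.
Apply epenthesis: thekhyumatotsya → thekhyumatotsoya.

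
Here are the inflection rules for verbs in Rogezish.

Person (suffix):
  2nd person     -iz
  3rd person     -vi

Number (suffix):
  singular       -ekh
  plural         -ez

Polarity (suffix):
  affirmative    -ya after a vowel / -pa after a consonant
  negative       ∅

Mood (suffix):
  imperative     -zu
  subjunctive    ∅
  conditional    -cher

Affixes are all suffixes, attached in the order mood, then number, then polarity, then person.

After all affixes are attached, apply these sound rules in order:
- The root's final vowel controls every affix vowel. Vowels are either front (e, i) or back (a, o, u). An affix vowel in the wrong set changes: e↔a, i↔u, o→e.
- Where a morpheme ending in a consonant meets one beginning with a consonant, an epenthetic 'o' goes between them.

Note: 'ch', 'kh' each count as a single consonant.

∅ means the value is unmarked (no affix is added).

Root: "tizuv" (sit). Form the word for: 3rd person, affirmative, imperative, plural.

Attach mood imperative -zu → tizuvzu.
Attach number plural -ez → tizuvzuez.
Attach polarity affirmative -pa (after consonant 'z') → tizuvzuezpa.
Attach person 3rd person -vi → tizuvzuezpavi.
Apply vowel harmony: tizuvzuezpavi → tizuvzuazpavu.
Apply epenthesis: tizuvzuazpavu → tizuvozuazopavu.

tizuvozuazopavu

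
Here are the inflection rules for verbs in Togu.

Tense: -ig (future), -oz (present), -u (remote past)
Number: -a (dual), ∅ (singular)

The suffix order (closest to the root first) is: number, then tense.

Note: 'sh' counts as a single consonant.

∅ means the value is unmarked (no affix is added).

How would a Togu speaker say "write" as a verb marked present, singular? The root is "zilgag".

zilgagoz

number = singular: zero marking, form stays zilgag.
Attach tense present -oz → zilgagoz.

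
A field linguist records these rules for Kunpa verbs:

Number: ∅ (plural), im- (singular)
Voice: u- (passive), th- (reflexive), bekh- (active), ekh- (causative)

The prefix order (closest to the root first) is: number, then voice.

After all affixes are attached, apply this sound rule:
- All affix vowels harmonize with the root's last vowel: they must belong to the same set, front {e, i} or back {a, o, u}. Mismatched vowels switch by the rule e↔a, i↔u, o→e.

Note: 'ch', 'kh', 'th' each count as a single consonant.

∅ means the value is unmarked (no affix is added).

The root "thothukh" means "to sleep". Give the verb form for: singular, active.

Attach number singular im- → imthothukh.
Attach voice active bekh- → bekhimthothukh.
Apply vowel harmony: bekhimthothukh → bakhumthothukh.

bakhumthothukh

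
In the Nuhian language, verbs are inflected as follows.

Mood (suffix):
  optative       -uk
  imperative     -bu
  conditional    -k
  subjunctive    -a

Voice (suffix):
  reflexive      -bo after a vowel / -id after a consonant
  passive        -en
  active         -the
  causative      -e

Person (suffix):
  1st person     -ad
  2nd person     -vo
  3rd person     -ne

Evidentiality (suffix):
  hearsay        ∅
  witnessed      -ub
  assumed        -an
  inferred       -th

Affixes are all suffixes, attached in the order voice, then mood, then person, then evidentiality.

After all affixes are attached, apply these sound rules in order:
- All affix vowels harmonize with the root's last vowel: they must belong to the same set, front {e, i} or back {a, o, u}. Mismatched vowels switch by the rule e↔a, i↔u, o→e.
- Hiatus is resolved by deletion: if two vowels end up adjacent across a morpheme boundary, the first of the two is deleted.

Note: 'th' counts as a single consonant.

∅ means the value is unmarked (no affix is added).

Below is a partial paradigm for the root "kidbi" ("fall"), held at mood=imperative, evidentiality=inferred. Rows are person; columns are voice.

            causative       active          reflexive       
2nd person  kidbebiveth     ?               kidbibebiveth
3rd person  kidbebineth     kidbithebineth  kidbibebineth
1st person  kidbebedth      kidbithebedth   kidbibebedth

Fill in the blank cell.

Attach voice active -the → kidbithe.
Attach mood imperative -bu → kidbithebu.
Attach person 2nd person -vo → kidbithebuvo.
Attach evidentiality inferred -th → kidbithebuvoth.
Apply vowel harmony: kidbithebuvoth → kidbithebiveth.
Vowel deletion: no change.

kidbithebiveth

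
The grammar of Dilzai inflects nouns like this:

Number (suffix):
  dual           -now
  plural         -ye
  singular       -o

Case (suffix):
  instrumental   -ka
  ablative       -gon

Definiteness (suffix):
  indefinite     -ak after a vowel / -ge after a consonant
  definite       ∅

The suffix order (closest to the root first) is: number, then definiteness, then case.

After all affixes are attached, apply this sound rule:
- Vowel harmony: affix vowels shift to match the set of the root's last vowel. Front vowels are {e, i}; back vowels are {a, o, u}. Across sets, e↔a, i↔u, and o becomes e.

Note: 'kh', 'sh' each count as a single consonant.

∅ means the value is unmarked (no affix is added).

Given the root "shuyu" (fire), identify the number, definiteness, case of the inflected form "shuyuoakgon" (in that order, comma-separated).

singular, indefinite, ablative

Segment: shuyu-o-ak-gon.
number: -o → singular.
definiteness: -ak/ge → indefinite.
case: -gon → ablative.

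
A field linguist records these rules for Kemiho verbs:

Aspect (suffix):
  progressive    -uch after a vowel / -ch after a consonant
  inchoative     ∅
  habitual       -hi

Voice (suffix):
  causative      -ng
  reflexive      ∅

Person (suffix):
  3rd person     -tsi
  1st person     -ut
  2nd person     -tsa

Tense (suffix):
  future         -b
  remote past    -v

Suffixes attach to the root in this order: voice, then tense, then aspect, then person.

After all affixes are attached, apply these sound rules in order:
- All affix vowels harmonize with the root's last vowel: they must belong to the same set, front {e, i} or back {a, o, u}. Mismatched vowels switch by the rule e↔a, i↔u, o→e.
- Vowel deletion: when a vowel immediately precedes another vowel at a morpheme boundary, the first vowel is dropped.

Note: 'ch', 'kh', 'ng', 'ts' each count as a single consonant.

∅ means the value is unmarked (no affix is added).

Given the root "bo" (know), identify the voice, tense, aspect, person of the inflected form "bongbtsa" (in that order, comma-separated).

causative, future, inchoative, 2nd person

Segment: bo-ng-b-tsa.
voice: -ng → causative.
tense: -b → future.
aspect: ∅ → inchoative.
person: -tsa → 2nd person.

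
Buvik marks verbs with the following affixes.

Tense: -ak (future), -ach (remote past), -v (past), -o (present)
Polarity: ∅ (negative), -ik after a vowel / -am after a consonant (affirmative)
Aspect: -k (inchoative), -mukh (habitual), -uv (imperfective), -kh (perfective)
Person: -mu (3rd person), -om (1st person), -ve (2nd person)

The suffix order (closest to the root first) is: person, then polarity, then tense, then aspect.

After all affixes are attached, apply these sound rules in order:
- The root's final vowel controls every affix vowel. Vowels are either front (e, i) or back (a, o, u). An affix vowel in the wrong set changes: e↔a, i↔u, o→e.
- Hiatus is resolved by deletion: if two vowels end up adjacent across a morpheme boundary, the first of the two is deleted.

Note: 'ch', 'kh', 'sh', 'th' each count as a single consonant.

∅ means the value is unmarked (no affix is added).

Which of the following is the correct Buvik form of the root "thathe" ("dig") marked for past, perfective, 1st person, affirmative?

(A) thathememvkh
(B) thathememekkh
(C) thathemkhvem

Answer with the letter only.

Attach person 1st person -om → thatheom.
Attach polarity affirmative -am (after consonant 'm') → thatheomam.
Attach tense past -v → thatheomamv.
Attach aspect perfective -kh → thatheomamvkh.
Apply vowel harmony: thatheomamvkh → thatheememvkh.
Apply vowel deletion: thatheememvkh → thathememvkh.
So the correct form is thathememvkh, option (A).
(C) thathemkhvem is wrong: it has the affixes in the wrong order.
(B) thathememekkh is wrong: it uses future instead of past for tense.

A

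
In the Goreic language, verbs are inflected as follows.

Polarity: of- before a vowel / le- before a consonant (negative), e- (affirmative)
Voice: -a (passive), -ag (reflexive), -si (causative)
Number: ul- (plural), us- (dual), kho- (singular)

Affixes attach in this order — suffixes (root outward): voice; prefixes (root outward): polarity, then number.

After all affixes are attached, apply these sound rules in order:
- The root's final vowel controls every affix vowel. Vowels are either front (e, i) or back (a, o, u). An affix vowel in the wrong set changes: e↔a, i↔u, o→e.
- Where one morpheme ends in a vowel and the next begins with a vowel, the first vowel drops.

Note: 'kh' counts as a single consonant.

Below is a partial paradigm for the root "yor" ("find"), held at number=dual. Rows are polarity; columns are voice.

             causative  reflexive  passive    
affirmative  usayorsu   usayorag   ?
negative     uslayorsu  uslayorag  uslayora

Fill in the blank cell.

usayora

Attach voice passive -a → yora.
Attach polarity affirmative e- → eyora.
Attach number dual us- → useyora.
Apply vowel harmony: useyora → usayora.
Vowel deletion: no change.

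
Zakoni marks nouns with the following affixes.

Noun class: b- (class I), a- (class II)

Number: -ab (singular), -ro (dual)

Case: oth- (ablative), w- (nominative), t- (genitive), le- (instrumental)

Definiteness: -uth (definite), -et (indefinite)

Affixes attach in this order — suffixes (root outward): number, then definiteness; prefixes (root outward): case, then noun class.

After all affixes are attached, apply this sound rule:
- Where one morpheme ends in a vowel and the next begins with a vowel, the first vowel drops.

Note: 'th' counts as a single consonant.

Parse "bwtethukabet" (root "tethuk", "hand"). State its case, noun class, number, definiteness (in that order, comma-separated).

Segment: b-w-tethuk-ab-et.
case: w- → nominative.
noun class: b- → class I.
number: -ab → singular.
definiteness: -et → indefinite.

nominative, class I, singular, indefinite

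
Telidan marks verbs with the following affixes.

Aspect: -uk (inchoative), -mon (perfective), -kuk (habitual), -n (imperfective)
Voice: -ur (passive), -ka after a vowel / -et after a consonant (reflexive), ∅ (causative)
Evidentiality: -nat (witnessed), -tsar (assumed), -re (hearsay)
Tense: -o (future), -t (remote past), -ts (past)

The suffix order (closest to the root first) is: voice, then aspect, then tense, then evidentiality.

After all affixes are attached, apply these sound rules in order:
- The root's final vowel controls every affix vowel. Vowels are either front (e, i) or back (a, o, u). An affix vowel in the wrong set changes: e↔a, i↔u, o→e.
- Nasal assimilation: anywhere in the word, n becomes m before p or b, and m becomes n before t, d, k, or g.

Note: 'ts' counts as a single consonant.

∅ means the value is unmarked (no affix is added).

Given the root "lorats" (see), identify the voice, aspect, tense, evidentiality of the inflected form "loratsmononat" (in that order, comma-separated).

Segment: lorats-mon-o-nat.
voice: ∅ → causative.
aspect: -mon → perfective.
tense: -o → future.
evidentiality: -nat → witnessed.

causative, perfective, future, witnessed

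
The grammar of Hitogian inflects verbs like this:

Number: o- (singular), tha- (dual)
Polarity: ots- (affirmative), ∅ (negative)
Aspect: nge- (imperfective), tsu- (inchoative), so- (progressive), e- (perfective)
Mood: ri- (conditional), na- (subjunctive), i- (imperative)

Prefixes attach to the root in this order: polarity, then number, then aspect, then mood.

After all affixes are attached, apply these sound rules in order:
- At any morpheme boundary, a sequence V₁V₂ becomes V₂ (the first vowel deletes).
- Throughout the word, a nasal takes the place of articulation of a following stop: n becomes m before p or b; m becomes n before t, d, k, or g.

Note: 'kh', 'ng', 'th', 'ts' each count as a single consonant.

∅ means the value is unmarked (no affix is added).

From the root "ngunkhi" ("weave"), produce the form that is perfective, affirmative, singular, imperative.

Attach polarity affirmative ots- → otsngunkhi.
Attach number singular o- → ootsngunkhi.
Attach aspect perfective e- → eootsngunkhi.
Attach mood imperative i- → ieootsngunkhi.
Apply vowel deletion: ieootsngunkhi → otsngunkhi.
Nasal assimilation: no change.

otsngunkhi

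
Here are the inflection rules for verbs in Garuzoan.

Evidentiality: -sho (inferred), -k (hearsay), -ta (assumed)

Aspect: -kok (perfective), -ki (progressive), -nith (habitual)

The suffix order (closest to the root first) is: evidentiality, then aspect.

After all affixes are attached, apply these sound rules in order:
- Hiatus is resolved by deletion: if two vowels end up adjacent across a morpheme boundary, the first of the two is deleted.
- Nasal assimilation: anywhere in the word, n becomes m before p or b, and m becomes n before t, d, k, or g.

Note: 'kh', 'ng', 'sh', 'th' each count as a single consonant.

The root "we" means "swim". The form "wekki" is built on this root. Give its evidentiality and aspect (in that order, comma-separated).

Segment: we-k-ki.
evidentiality: -k → hearsay.
aspect: -ki → progressive.

hearsay, progressive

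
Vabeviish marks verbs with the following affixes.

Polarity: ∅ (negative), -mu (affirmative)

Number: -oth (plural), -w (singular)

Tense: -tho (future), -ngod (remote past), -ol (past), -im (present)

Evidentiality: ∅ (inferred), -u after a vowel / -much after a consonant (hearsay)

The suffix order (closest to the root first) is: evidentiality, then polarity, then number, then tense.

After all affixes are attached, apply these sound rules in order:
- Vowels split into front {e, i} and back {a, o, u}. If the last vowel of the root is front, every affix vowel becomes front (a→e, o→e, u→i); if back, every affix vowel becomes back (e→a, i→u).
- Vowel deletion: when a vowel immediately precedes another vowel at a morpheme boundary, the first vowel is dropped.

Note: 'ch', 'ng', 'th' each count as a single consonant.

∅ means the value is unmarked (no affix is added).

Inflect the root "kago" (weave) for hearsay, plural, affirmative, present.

Attach evidentiality hearsay -u (after vowel 'o') → kagou.
Attach polarity affirmative -mu → kagoumu.
Attach number plural -oth → kagoumuoth.
Attach tense present -im → kagoumuothim.
Apply vowel harmony: kagoumuothim → kagoumuothum.
Apply vowel deletion: kagoumuothum → kagumothum.

kagumothum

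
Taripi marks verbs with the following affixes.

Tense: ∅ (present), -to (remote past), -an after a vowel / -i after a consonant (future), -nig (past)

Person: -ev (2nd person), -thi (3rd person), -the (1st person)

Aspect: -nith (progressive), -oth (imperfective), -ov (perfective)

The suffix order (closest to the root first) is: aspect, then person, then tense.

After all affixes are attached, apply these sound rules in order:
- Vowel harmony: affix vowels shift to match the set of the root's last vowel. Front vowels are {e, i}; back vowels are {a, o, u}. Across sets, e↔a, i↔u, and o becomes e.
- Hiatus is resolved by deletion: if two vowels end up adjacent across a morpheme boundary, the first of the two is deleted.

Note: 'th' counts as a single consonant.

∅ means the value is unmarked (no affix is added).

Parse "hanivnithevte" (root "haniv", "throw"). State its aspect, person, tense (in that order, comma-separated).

progressive, 2nd person, remote past

Segment: haniv-nith-ev-to.
aspect: -nith → progressive.
person: -ev → 2nd person.
tense: -to → remote past.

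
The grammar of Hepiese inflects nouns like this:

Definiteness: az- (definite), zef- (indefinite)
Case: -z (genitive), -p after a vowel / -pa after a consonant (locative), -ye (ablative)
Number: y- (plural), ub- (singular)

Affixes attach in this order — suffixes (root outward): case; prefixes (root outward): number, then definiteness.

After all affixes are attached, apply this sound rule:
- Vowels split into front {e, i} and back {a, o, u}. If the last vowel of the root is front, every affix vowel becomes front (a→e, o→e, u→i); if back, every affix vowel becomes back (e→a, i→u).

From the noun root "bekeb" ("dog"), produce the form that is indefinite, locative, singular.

zefibbekebpe

Attach number singular ub- → ubbekeb.
Attach case locative -pa (after consonant 'b') → ubbekebpa.
Attach definiteness indefinite zef- → zefubbekebpa.
Apply vowel harmony: zefubbekebpa → zefibbekebpe.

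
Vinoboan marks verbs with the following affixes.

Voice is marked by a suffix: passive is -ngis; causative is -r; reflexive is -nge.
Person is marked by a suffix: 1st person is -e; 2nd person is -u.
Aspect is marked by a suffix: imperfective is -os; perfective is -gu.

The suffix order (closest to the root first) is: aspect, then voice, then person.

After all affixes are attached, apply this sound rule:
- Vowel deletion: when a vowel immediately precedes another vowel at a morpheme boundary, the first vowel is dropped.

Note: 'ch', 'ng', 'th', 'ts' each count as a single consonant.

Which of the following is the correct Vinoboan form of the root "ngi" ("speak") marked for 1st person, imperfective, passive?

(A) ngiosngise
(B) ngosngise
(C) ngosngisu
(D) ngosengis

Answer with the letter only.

Attach aspect imperfective -os → ngios.
Attach voice passive -ngis → ngiosngis.
Attach person 1st person -e → ngiosngise.
Apply vowel deletion: ngiosngise → ngosngise.
So the correct form is ngosngise, option (B).
(D) ngosengis is wrong: it has the affixes in the wrong order.
(A) ngiosngise is wrong: it fails to apply the sound rule(s).
(C) ngosngisu is wrong: it uses 2nd person instead of 1st person for person.

B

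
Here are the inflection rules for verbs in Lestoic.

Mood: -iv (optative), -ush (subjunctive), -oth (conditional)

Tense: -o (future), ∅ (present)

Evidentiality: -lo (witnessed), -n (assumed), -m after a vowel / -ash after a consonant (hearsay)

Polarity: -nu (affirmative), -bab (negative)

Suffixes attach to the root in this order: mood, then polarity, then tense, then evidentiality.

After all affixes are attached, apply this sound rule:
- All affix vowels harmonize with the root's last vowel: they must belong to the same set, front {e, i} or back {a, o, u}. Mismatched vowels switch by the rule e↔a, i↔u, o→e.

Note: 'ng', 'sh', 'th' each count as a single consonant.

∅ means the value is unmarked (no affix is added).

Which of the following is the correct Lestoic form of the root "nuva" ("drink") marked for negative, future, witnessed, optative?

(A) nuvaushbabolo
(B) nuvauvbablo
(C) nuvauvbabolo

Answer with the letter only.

Attach mood optative -iv → nuvaiv.
Attach polarity negative -bab → nuvaivbab.
Attach tense future -o → nuvaivbabo.
Attach evidentiality witnessed -lo → nuvaivbabolo.
Apply vowel harmony: nuvaivbabolo → nuvauvbabolo.
So the correct form is nuvauvbabolo, option (C).
(B) nuvauvbablo is wrong: it uses present instead of future for tense.
(A) nuvaushbabolo is wrong: it uses subjunctive instead of optative for mood.

C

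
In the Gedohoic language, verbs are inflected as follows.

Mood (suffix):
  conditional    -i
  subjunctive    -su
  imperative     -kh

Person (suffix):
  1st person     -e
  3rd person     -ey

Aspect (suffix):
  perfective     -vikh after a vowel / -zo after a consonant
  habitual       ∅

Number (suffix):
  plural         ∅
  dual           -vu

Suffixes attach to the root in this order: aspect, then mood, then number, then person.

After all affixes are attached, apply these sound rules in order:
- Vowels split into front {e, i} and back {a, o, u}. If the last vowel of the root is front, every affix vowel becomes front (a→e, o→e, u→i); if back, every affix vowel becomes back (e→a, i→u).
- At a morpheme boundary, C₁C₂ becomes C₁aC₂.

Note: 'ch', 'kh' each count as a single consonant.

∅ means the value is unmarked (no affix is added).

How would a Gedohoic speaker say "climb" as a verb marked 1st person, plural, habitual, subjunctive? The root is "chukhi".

aspect = habitual: zero marking, form stays chukhi.
Attach mood subjunctive -su → chukhisu.
number = plural: zero marking, form stays chukhisu.
Attach person 1st person -e → chukhisue.
Apply vowel harmony: chukhisue → chukhisie.
Epenthesis: no change.

chukhisie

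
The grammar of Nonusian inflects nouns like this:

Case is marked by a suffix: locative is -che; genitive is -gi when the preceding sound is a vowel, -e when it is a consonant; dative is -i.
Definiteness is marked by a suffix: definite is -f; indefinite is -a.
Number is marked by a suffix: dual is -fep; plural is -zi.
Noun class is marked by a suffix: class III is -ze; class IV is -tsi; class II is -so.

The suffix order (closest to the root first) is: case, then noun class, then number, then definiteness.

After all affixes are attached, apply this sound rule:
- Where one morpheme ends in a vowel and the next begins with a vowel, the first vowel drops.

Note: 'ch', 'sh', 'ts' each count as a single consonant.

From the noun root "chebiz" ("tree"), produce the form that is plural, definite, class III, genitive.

chebizezezif

Attach case genitive -e (after consonant 'z') → chebize.
Attach noun class class III -ze → chebizeze.
Attach number plural -zi → chebizezezi.
Attach definiteness definite -f → chebizezezif.
Vowel deletion: no change.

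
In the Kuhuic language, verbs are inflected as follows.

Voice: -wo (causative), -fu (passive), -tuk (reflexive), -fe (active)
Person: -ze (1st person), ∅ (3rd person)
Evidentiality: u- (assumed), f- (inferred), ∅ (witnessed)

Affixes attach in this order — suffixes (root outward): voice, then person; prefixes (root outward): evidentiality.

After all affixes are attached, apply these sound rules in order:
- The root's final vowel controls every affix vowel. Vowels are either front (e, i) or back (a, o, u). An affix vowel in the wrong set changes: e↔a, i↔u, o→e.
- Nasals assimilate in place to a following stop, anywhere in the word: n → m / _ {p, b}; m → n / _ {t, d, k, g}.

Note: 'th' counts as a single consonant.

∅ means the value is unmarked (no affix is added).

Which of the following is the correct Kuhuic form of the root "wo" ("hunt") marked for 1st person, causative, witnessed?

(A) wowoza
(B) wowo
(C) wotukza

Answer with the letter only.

A

evidentiality = witnessed: zero marking, form stays wo.
Attach voice causative -wo → wowo.
Attach person 1st person -ze → wowoze.
Apply vowel harmony: wowoze → wowoza.
Nasal assimilation: no change.
So the correct form is wowoza, option (A).
(C) wotukza is wrong: it uses reflexive instead of causative for voice.
(B) wowo is wrong: it uses 3rd person instead of 1st person for person.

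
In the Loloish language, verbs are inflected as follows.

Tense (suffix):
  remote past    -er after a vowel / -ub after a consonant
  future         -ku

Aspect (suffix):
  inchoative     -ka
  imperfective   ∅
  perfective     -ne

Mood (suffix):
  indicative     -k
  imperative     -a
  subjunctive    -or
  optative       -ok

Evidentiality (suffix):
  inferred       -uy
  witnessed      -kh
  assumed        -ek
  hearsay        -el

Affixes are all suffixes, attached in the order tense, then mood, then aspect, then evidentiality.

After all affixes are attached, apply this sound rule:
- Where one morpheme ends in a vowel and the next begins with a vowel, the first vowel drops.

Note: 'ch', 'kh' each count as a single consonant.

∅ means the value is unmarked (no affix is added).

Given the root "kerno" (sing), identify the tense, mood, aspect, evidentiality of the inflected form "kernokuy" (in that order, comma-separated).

Segment: kerno-ku-a-uy.
tense: -ku → future.
mood: -a → imperative.
aspect: ∅ → imperfective.
evidentiality: -uy → inferred.

future, imperative, imperfective, inferred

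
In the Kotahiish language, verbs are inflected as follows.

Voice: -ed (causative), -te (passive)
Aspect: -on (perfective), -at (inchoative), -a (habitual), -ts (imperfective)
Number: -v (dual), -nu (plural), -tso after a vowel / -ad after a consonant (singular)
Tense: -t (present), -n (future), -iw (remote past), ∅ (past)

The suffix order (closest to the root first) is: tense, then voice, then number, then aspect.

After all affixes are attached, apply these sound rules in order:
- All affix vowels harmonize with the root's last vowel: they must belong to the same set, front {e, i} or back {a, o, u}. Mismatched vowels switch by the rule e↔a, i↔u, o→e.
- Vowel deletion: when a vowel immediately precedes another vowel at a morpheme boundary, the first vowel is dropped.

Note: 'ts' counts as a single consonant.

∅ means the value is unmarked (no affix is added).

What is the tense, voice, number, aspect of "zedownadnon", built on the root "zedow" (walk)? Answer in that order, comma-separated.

Segment: zedow-n-ed-nu-on.
tense: -n → future.
voice: -ed → causative.
number: -nu → plural.
aspect: -on → perfective.

future, causative, plural, perfective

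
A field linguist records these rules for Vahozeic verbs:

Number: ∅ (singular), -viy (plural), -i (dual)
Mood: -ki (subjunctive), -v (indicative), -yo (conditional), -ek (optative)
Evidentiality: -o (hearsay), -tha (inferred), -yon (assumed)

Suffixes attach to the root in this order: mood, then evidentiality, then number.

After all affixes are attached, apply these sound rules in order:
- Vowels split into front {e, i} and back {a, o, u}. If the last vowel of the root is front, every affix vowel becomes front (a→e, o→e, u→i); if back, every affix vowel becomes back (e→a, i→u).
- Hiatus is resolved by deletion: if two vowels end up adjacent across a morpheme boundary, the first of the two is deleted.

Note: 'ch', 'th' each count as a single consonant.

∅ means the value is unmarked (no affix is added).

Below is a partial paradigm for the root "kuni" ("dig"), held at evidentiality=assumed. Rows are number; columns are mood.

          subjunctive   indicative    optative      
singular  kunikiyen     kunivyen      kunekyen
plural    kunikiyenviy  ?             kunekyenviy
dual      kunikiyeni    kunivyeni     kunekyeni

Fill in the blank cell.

kunivyenviy

Attach mood indicative -v → kuniv.
Attach evidentiality assumed -yon → kunivyon.
Attach number plural -viy → kunivyonviy.
Apply vowel harmony: kunivyonviy → kunivyenviy.
Vowel deletion: no change.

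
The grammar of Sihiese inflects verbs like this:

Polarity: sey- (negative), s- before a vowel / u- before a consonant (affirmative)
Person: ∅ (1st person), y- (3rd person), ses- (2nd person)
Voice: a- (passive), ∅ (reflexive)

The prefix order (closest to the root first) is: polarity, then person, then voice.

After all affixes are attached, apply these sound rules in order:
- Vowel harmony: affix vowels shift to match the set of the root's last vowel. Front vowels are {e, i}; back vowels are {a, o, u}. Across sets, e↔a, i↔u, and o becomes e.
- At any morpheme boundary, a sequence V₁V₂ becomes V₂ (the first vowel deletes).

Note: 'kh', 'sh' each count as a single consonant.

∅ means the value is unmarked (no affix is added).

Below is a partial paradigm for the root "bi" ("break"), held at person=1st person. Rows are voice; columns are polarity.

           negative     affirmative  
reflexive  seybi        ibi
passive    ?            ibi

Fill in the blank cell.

Attach polarity negative sey- → seybi.
person = 1st person: zero marking, form stays seybi.
Attach voice passive a- → aseybi.
Apply vowel harmony: aseybi → eseybi.
Vowel deletion: no change.

eseybi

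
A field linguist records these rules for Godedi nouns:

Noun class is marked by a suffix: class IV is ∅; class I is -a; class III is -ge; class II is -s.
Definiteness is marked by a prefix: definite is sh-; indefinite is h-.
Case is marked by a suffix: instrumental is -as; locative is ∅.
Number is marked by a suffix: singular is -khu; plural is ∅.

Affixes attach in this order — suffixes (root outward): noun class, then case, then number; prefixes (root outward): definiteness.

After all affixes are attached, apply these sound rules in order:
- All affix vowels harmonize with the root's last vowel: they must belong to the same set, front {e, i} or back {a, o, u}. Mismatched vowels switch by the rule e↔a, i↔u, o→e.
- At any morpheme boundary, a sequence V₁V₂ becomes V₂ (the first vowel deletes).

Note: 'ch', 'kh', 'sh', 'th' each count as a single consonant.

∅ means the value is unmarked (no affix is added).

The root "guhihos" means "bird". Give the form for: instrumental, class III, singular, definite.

Attach noun class class III -ge → guhihosge.
Attach case instrumental -as → guhihosgeas.
Attach definiteness definite sh- → shguhihosgeas.
Attach number singular -khu → shguhihosgeaskhu.
Apply vowel harmony: shguhihosgeaskhu → shguhihosgaaskhu.
Apply vowel deletion: shguhihosgaaskhu → shguhihosgaskhu.

shguhihosgaskhu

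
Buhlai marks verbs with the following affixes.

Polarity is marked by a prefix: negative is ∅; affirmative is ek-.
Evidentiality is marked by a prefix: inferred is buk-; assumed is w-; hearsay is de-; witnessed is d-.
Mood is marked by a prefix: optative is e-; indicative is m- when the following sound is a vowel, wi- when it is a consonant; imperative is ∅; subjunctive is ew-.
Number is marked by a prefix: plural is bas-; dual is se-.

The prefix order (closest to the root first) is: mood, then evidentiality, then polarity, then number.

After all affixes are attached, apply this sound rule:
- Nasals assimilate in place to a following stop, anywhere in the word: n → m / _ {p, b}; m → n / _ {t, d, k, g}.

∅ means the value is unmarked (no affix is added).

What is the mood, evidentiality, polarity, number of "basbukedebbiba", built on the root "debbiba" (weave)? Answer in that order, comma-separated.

optative, inferred, negative, plural

Segment: bas-buk-e-debbiba.
mood: e- → optative.
evidentiality: buk- → inferred.
polarity: ∅ → negative.
number: bas- → plural.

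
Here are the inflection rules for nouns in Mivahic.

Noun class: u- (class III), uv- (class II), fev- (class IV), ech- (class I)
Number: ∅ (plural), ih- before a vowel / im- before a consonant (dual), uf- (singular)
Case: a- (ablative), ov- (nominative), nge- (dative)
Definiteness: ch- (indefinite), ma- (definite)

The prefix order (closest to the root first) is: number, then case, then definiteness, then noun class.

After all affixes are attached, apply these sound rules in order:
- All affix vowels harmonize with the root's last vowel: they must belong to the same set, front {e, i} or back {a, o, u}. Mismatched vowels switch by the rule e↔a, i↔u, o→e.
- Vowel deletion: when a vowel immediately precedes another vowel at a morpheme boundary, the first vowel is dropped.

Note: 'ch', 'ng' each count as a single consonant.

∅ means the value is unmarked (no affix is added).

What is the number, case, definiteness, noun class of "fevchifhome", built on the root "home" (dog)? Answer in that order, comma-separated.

singular, ablative, indefinite, class IV

Segment: fev-ch-a-uf-home.
number: uf- → singular.
case: a- → ablative.
definiteness: ch- → indefinite.
noun class: fev- → class IV.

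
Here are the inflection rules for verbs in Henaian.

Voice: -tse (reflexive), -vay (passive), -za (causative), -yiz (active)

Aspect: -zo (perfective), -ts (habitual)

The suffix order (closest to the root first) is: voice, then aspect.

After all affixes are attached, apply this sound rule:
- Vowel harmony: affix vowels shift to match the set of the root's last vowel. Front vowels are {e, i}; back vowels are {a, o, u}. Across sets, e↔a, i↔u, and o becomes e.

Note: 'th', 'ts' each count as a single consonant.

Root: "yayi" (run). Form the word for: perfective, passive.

Attach voice passive -vay → yayivay.
Attach aspect perfective -zo → yayivayzo.
Apply vowel harmony: yayivayzo → yayiveyze.

yayiveyze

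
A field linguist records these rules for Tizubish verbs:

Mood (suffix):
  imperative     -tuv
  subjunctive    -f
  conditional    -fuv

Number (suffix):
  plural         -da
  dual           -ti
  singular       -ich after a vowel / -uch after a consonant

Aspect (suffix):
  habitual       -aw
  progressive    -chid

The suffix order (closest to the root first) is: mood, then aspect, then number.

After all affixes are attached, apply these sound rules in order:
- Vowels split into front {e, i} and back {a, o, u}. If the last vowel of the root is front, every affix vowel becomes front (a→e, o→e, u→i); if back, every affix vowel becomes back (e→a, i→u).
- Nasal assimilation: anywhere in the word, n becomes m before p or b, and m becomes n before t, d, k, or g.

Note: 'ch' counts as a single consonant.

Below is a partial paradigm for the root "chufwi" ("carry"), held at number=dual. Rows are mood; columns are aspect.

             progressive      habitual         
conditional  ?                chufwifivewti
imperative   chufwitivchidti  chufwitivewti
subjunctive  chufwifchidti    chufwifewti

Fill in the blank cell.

Attach mood conditional -fuv → chufwifuv.
Attach aspect progressive -chid → chufwifuvchid.
Attach number dual -ti → chufwifuvchidti.
Apply vowel harmony: chufwifuvchidti → chufwifivchidti.
Nasal assimilation: no change.

chufwifivchidti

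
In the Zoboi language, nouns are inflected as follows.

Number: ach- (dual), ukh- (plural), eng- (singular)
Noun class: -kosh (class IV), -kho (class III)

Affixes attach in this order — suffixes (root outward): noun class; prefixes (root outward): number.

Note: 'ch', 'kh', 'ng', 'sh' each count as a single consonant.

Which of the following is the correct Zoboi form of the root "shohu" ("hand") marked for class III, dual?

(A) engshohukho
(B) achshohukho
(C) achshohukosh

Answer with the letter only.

B

Attach noun class class III -kho → shohukho.
Attach number dual ach- → achshohukho.
So the correct form is achshohukho, option (B).
(C) achshohukosh is wrong: it uses class IV instead of class III for noun class.
(A) engshohukho is wrong: it uses singular instead of dual for number.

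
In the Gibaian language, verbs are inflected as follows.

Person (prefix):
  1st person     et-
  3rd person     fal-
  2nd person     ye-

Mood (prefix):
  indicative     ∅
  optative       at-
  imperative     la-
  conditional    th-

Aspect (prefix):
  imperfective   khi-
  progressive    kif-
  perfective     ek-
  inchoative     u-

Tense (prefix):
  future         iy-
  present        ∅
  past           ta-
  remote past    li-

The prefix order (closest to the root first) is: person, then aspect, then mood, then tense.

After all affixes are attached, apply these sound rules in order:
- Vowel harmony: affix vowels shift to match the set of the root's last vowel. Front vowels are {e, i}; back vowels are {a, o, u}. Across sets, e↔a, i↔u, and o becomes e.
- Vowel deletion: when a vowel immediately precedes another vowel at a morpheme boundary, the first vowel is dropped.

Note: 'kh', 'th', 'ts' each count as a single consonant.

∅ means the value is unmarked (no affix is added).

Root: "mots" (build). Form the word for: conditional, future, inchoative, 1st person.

Attach person 1st person et- → etmots.
Attach aspect inchoative u- → uetmots.
Attach mood conditional th- → thuetmots.
Attach tense future iy- → iythuetmots.
Apply vowel harmony: iythuetmots → uythuatmots.
Apply vowel deletion: uythuatmots → uythatmots.

uythatmots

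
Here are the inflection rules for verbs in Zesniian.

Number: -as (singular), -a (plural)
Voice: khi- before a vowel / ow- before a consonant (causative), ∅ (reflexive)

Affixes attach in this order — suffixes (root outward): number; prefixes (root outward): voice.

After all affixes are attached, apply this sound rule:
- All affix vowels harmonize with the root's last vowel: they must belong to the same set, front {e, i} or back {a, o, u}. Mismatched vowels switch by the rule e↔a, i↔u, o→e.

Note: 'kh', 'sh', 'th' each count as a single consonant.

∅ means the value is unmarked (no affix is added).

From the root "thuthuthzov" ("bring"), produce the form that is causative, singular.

Attach voice causative ow- (before consonant 'th') → owthuthuthzov.
Attach number singular -as → owthuthuthzovas.
Vowel harmony: no change.

owthuthuthzovas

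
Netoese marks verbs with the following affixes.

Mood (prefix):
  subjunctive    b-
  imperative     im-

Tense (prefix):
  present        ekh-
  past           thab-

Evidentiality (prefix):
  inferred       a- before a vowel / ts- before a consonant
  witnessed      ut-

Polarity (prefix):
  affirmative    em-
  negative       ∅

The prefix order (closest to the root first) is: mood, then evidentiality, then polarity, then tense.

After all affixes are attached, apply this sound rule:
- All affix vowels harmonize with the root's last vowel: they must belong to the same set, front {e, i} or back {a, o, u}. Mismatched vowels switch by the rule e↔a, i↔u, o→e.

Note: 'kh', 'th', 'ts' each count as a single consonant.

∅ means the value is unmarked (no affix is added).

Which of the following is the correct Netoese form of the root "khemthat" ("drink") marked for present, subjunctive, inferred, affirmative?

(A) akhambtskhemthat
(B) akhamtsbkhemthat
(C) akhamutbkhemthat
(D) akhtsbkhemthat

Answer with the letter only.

Attach mood subjunctive b- → bkhemthat.
Attach evidentiality inferred ts- (before consonant 'b') → tsbkhemthat.
Attach polarity affirmative em- → emtsbkhemthat.
Attach tense present ekh- → ekhemtsbkhemthat.
Apply vowel harmony: ekhemtsbkhemthat → akhamtsbkhemthat.
So the correct form is akhamtsbkhemthat, option (B).
(C) akhamutbkhemthat is wrong: it uses witnessed instead of inferred for evidentiality.
(A) akhambtskhemthat is wrong: it has the affixes in the wrong order.
(D) akhtsbkhemthat is wrong: it uses negative instead of affirmative for polarity.

B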